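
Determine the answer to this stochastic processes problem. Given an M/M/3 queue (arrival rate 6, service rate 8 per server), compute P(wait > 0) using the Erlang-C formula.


a = lambda/mu = 0.7500
rho = a/c = 0.2500
Erlang-C formula applied:
C(c,a) = 0.0441

0.0441


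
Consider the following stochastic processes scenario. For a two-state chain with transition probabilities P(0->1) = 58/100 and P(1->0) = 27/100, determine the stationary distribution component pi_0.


Stationary distribution: pi_0 = p10/(p01+p10), pi_1 = p01/(p01+p10)
p01 = 0.5800, p10 = 0.2700
pi_0 = 0.3176

0.3176


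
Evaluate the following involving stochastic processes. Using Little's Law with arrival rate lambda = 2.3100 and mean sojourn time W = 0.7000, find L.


Little's Law: L = lambda * W
= 2.3100 * 0.7000
= 1.6170

1.6170


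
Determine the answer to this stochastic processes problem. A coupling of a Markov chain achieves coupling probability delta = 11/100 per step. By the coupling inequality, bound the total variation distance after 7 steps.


TV distance bound <= (1-delta)^n
= (1 - 0.1100)^7
= 0.8900^7
= 0.4423

0.4423


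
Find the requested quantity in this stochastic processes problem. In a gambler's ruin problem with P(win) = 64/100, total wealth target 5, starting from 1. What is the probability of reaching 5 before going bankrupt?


Gambler's ruin formula:
r = q/p = 0.3600/0.6400 = 0.5625
P(win) = (1 - r^i)/(1 - r^N)
= (1 - 0.5625^1)/(1 - 0.5625^5)
= 0.4636

0.4636


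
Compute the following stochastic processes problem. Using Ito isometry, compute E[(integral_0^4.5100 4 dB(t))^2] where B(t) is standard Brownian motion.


By Ito isometry: E[(int f dB)^2] = int f^2 dt
= 4^2 * 4.5100
= 16 * 4.5100 = 72.1600

72.1600


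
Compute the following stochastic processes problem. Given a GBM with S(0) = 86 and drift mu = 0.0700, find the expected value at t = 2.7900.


E[S(t)] = S(0) * exp(mu * t)
= 86 * exp(0.0700 * 2.7900)
= 86 * 1.2157
= 104.5481

104.5481


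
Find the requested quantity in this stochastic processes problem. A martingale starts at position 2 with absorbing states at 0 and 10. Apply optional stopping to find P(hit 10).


By optional stopping theorem: E(M at tau) = M(0) = 2
P(hit 10)*10 + P(hit 0)*0 = 2
P(hit 10) = (2 - 0)/(10 - 0) = 1/5 = 0.2000

0.2000


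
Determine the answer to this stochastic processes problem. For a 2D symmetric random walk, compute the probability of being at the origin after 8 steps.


P = C(8,4)^2 / 4^8
= 70^2 / 65536
= 4900 / 65536
= 0.0748

0.0748


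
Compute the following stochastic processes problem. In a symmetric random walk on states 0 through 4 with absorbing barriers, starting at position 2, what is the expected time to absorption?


For symmetric RW on 0,...,N with absorbing barriers, E(i) = i*(N-i)
E(2) = 2 * 2 = 4

4


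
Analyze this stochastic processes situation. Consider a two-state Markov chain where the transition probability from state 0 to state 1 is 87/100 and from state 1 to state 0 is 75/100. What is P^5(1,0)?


Computing P^5 by matrix multiplication.
P = [[0.1300, 0.8700], [0.7500, 0.2500]]
After raising P to the power 5:
P^5(1,0) = 0.5054

0.5054


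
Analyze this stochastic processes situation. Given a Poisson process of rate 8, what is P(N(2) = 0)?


P(N(t)=k) = (lambda*t)^k * exp(-lambda*t) / k!
lambda*t = 16
= 16^0 * exp(-16) / 0!
= 1 * 1.1254e-07 / 1
= 1.1254e-07

1.1254e-07


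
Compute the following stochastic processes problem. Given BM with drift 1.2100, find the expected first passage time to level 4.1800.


Expected first passage time = a/mu
= 4.1800/1.2100
= 3.4545

3.4545


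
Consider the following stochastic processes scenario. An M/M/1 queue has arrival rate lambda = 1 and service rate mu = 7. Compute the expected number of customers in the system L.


rho = 1/7 = 0.1429
L = rho/(1-rho)
= 0.1429/0.8571
= 0.1667

0.1667


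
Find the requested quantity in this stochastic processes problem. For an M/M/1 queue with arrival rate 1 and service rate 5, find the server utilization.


rho = lambda/mu
= 1/5
= 0.2000

0.2000


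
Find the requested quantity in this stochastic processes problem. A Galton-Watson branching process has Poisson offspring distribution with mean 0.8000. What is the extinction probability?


Since mu = 0.8000 <= 1, extinction probability = 1.

1.0000


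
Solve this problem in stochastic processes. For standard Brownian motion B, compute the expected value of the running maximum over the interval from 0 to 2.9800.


E(max B(s)) = sqrt(2t/pi)
= sqrt(2*2.9800/pi)
= sqrt(1.8971)
= 1.3774

1.3774


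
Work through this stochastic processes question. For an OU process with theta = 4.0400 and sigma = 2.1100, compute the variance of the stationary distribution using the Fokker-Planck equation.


Stationary variance = sigma^2 / (2*theta)
= 2.1100^2 / (2*4.0400)
= 4.4521 / 8.0800
= 0.5510

0.5510


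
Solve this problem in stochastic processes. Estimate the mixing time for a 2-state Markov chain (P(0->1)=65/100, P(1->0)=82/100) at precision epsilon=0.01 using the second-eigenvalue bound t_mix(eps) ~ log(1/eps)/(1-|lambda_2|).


lambda_2 = |1 - p01 - p10| = |1 - 0.6500 - 0.8200| = 0.4700
t_mix ~ log(1/eps)/(1 - |lambda_2|)
= log(100)/(1 - 0.4700) = 4.6052/0.5300
= 8.6890

8.6890


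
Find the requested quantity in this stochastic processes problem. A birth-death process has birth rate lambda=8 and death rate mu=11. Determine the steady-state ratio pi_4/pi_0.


For birth-death process, pi_n/pi_0 = (lambda/mu)^n
= (8/11)^4
= 0.2798

0.2798


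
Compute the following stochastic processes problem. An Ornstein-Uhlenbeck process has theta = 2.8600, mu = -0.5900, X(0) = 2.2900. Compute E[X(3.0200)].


E[X(t)] = mu + (X(0) - mu)*exp(-theta*t)
= -0.5900 + (2.2900 - -0.5900)*exp(-2.8600*3.0200)
= -0.5900 + 2.8800 * 1.7738e-04
= -0.5895

-0.5895


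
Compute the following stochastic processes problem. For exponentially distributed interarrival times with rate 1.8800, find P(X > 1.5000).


P(X > t) = exp(-lambda * t)
= exp(-1.8800 * 1.5000)
= exp(-2.8200) = 0.0596

0.0596


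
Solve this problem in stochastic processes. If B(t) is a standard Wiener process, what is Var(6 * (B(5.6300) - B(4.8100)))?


Var(alpha*(B(t)-B(s))) = alpha^2 * (t-s)
= 6^2 * (5.6300 - 4.8100)
= 36 * 0.8200
= 29.5200

29.5200


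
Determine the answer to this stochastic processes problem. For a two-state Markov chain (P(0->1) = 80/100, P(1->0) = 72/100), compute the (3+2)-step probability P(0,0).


P^5 = P^3 * P^2
Computing via matrix multiplication of the transition matrix.
Entry (0,0) of P^5 = 0.4537

0.4537


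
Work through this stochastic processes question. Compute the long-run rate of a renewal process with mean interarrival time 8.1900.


Long-run renewal rate = 1/E(X)
= 1/8.1900
= 0.1221

0.1221


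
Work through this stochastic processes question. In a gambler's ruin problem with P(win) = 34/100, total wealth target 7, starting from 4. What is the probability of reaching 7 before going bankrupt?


Gambler's ruin formula:
r = q/p = 0.6600/0.3400 = 1.9412
P(win) = (1 - r^i)/(1 - r^N)
= (1 - 1.9412^4)/(1 - 1.9412^7)
= 0.1283

0.1283


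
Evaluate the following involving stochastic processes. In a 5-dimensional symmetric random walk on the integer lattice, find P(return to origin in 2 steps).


P(return in 2 steps) = P(reverse first step) = 1/(2d)
= 1/10
= 0.1000

0.1000


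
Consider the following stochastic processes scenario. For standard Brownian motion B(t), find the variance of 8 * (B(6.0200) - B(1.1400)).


Var(alpha*(B(t)-B(s))) = alpha^2 * (t-s)
= 8^2 * (6.0200 - 1.1400)
= 64 * 4.8800
= 312.3200

312.3200


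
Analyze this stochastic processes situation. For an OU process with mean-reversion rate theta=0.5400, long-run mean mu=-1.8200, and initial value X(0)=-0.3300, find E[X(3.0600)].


E[X(t)] = mu + (X(0) - mu)*exp(-theta*t)
= -1.8200 + (-0.3300 - -1.8200)*exp(-0.5400*3.0600)
= -1.8200 + 1.4900 * 0.1916
= -1.5345

-1.5345


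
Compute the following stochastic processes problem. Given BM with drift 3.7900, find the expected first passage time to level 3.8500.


Expected first passage time = a/mu
= 3.8500/3.7900
= 1.0158

1.0158


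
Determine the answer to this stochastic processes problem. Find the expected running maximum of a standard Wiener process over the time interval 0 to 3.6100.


E(max B(s)) = sqrt(2t/pi)
= sqrt(2*3.6100/pi)
= sqrt(2.2982)
= 1.5160

1.5160


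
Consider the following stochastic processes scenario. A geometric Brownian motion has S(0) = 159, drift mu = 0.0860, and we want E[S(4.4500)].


E[S(t)] = S(0) * exp(mu * t)
= 159 * exp(0.0860 * 4.4500)
= 159 * 1.4662
= 233.1319

233.1319


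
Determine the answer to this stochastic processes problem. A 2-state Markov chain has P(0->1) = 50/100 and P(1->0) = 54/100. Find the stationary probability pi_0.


Stationary distribution: pi_0 = p10/(p01+p10), pi_1 = p01/(p01+p10)
p01 = 0.5000, p10 = 0.5400
pi_0 = 0.5192

0.5192


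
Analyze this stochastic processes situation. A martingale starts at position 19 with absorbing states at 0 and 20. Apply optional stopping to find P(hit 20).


By optional stopping theorem: E(M at tau) = M(0) = 19
P(hit 20)*20 + P(hit 0)*0 = 19
P(hit 20) = (19 - 0)/(20 - 0) = 19/20 = 0.9500

0.9500


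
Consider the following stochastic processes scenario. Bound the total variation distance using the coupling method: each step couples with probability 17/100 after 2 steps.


TV distance bound <= (1-delta)^n
= (1 - 0.1700)^2
= 0.8300^2
= 0.6889

0.6889


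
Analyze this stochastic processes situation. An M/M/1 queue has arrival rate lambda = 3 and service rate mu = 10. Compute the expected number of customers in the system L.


rho = 3/10 = 0.3000
L = rho/(1-rho)
= 0.3000/0.7000
= 0.4286

0.4286


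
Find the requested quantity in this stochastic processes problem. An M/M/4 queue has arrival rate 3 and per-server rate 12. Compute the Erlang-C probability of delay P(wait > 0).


a = lambda/mu = 0.2500
rho = a/c = 0.0625
Erlang-C formula applied:
C(c,a) = 1.3521e-04

1.3521e-04


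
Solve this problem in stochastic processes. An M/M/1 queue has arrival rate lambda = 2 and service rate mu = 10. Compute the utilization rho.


rho = lambda/mu
= 2/10
= 0.2000

0.2000


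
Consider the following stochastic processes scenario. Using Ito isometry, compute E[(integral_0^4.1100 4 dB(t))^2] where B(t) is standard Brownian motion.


By Ito isometry: E[(int f dB)^2] = int f^2 dt
= 4^2 * 4.1100
= 16 * 4.1100 = 65.7600

65.7600


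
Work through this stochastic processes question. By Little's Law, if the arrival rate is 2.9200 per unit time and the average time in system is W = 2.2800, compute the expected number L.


Little's Law: L = lambda * W
= 2.9200 * 2.2800
= 6.6576

6.6576


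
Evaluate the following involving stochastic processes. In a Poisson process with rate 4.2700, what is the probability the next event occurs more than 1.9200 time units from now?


P(X > t) = exp(-lambda * t)
= exp(-4.2700 * 1.9200)
= exp(-8.1984) = 2.7509e-04

2.7509e-04


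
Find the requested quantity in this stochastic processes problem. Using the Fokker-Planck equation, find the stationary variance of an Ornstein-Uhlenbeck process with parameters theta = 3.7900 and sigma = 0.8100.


Stationary variance = sigma^2 / (2*theta)
= 0.8100^2 / (2*3.7900)
= 0.6561 / 7.5800
= 0.0866

0.0866


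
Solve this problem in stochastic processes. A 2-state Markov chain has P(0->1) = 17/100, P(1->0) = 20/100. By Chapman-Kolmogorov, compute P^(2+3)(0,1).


P^5 = P^2 * P^3
Computing via matrix multiplication of the transition matrix.
Entry (0,1) of P^5 = 0.4139

0.4139


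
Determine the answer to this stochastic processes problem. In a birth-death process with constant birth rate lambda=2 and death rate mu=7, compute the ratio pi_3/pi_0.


For birth-death process, pi_n/pi_0 = (lambda/mu)^n
= (2/7)^3
= 0.0233

0.0233


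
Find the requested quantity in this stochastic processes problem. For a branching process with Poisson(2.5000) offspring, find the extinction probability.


Since mu = 2.5000 > 1, extinction prob q < 1.
Solve s = exp(mu*(s-1)) iteratively.
q = 0.1074

0.1074


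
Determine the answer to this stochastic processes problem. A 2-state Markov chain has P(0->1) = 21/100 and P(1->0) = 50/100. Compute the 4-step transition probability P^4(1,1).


Computing P^4 by matrix multiplication.
P = [[0.7900, 0.2100], [0.5000, 0.5000]]
After raising P to the power 4:
P^4(1,1) = 0.3008

0.3008


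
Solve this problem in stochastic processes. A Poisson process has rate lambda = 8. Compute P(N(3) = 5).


P(N(t)=k) = (lambda*t)^k * exp(-lambda*t) / k!
lambda*t = 24
= 24^5 * exp(-24) / 5!
= 7962624 * 3.7751e-11 / 120
= 2.5050e-06

2.5050e-06


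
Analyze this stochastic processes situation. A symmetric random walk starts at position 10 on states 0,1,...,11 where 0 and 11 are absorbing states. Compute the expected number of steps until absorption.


For symmetric RW on 0,...,N with absorbing barriers, E(i) = i*(N-i)
E(10) = 10 * 1 = 10

10


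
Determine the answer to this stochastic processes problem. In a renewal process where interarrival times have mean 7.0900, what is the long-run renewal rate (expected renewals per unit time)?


Long-run renewal rate = 1/E(X)
= 1/7.0900
= 0.1410

0.1410


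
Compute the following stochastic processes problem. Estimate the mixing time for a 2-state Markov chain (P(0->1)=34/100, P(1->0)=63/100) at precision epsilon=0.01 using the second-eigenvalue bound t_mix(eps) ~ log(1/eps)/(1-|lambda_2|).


lambda_2 = |1 - p01 - p10| = |1 - 0.3400 - 0.6300| = 0.0300
t_mix ~ log(1/eps)/(1 - |lambda_2|)
= log(100)/(1 - 0.0300) = 4.6052/0.9700
= 4.7476

4.7476


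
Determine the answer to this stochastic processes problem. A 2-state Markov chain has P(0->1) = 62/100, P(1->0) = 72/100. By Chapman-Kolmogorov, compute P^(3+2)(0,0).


P^5 = P^3 * P^2
Computing via matrix multiplication of the transition matrix.
Entry (0,0) of P^5 = 0.5352

0.5352


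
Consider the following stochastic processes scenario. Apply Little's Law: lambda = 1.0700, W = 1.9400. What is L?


Little's Law: L = lambda * W
= 1.0700 * 1.9400
= 2.0758

2.0758


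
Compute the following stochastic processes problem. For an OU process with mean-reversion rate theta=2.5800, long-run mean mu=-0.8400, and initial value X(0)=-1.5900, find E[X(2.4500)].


E[X(t)] = mu + (X(0) - mu)*exp(-theta*t)
= -0.8400 + (-1.5900 - -0.8400)*exp(-2.5800*2.4500)
= -0.8400 + -0.7500 * 0.0018
= -0.8413

-0.8413


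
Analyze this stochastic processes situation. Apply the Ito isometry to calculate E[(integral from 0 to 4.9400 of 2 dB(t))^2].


By Ito isometry: E[(int f dB)^2] = int f^2 dt
= 2^2 * 4.9400
= 4 * 4.9400 = 19.7600

19.7600


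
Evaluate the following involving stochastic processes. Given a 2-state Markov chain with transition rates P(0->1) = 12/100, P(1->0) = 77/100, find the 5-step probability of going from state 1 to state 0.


Computing P^5 by matrix multiplication.
P = [[0.8800, 0.1200], [0.7700, 0.2300]]
After raising P to the power 5:
P^5(1,0) = 0.8652

0.8652


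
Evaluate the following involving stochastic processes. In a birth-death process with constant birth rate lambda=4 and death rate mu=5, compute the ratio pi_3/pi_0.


For birth-death process, pi_n/pi_0 = (lambda/mu)^n
= (4/5)^3
= 0.5120

0.5120


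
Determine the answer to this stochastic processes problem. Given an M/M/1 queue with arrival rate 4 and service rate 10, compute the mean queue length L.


rho = 4/10 = 0.4000
L = rho/(1-rho)
= 0.4000/0.6000
= 0.6667

0.6667


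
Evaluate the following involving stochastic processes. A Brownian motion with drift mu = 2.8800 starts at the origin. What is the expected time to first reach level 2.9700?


Expected first passage time = a/mu
= 2.9700/2.8800
= 1.0312

1.0312


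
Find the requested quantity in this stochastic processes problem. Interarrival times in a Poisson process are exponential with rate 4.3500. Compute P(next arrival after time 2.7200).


P(X > t) = exp(-lambda * t)
= exp(-4.3500 * 2.7200)
= exp(-11.8320) = 7.2682e-06

7.2682e-06


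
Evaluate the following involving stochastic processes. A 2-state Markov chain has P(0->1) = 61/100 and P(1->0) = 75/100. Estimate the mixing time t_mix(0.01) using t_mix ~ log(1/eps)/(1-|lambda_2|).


lambda_2 = |1 - p01 - p10| = |1 - 0.6100 - 0.7500| = 0.3600
t_mix ~ log(1/eps)/(1 - |lambda_2|)
= log(100)/(1 - 0.3600) = 4.6052/0.6400
= 7.1956

7.1956


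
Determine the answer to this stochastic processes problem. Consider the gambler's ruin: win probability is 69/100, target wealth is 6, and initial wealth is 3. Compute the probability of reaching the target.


Gambler's ruin formula:
r = q/p = 0.3100/0.6900 = 0.4493
P(win) = (1 - r^i)/(1 - r^N)
= (1 - 0.4493^3)/(1 - 0.4493^6)
= 0.9169

0.9169


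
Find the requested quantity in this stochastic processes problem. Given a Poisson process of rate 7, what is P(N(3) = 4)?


P(N(t)=k) = (lambda*t)^k * exp(-lambda*t) / k!
lambda*t = 21
= 21^4 * exp(-21) / 4!
= 194481 * 7.5826e-10 / 24
= 6.1444e-06

6.1444e-06


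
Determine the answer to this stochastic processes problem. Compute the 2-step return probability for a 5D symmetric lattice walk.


P(return in 2 steps) = P(reverse first step) = 1/(2d)
= 1/10
= 0.1000

0.1000


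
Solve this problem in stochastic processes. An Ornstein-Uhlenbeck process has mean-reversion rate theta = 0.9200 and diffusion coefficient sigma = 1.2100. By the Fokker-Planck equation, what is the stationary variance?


Stationary variance = sigma^2 / (2*theta)
= 1.2100^2 / (2*0.9200)
= 1.4641 / 1.8400
= 0.7957

0.7957


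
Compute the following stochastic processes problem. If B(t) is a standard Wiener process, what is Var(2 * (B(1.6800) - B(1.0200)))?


Var(alpha*(B(t)-B(s))) = alpha^2 * (t-s)
= 2^2 * (1.6800 - 1.0200)
= 4 * 0.6600
= 2.6400

2.6400


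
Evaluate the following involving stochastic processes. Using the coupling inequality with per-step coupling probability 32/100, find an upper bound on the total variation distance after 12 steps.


TV distance bound <= (1-delta)^n
= (1 - 0.3200)^12
= 0.6800^12
= 0.0098

0.0098


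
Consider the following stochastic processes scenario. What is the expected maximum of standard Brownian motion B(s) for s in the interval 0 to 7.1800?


E(max B(s)) = sqrt(2t/pi)
= sqrt(2*7.1800/pi)
= sqrt(4.5709)
= 2.1380

2.1380


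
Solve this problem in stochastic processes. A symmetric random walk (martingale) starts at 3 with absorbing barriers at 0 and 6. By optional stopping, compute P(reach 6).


By optional stopping theorem: E(M at tau) = M(0) = 3
P(hit 6)*6 + P(hit 0)*0 = 3
P(hit 6) = (3 - 0)/(6 - 0) = 1/2 = 0.5000

0.5000


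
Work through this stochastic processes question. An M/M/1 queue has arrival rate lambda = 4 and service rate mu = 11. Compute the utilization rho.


rho = lambda/mu
= 4/11
= 0.3636

0.3636


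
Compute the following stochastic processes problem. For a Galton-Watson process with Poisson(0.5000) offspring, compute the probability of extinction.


Since mu = 0.5000 <= 1, extinction probability = 1.

1.0000


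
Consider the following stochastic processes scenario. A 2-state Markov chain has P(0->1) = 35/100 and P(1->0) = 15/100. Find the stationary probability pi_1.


Stationary distribution: pi_0 = p10/(p01+p10), pi_1 = p01/(p01+p10)
p01 = 0.3500, p10 = 0.1500
pi_1 = 0.7000

0.7000


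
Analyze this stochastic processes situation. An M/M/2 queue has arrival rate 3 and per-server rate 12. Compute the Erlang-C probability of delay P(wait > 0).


a = lambda/mu = 0.2500
rho = a/c = 0.1250
Erlang-C formula applied:
C(c,a) = 0.0278

0.0278


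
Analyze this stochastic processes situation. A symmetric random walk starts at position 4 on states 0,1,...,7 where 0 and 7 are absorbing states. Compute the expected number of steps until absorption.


For symmetric RW on 0,...,N with absorbing barriers, E(i) = i*(N-i)
E(4) = 4 * 3 = 12

12


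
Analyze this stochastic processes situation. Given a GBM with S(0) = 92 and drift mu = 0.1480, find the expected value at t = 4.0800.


E[S(t)] = S(0) * exp(mu * t)
= 92 * exp(0.1480 * 4.0800)
= 92 * 1.8291
= 168.2799

168.2799


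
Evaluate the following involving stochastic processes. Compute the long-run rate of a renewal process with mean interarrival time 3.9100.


Long-run renewal rate = 1/E(X)
= 1/3.9100
= 0.2558

0.2558


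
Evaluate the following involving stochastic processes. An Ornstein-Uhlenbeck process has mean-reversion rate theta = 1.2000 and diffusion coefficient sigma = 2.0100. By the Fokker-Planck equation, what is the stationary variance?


Stationary variance = sigma^2 / (2*theta)
= 2.0100^2 / (2*1.2000)
= 4.0401 / 2.4000
= 1.6834

1.6834


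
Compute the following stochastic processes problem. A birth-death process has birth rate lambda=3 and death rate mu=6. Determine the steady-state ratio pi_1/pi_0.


For birth-death process, pi_n/pi_0 = (lambda/mu)^n
= (3/6)^1
= 0.5000

0.5000


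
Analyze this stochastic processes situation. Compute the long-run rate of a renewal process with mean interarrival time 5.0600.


Long-run renewal rate = 1/E(X)
= 1/5.0600
= 0.1976

0.1976


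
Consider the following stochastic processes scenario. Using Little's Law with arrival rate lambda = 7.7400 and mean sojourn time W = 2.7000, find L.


Little's Law: L = lambda * W
= 7.7400 * 2.7000
= 20.8980

20.8980


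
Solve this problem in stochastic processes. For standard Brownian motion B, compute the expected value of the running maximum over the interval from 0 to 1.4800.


E(max B(s)) = sqrt(2t/pi)
= sqrt(2*1.4800/pi)
= sqrt(0.9422)
= 0.9707

0.9707


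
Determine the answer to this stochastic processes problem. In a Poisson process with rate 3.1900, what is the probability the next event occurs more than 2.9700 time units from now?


P(X > t) = exp(-lambda * t)
= exp(-3.1900 * 2.9700)
= exp(-9.4743) = 7.6800e-05

7.6800e-05


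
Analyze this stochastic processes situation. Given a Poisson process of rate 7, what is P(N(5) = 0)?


P(N(t)=k) = (lambda*t)^k * exp(-lambda*t) / k!
lambda*t = 35
= 35^0 * exp(-35) / 0!
= 1 * 6.3051e-16 / 1
= 6.3051e-16

6.3051e-16


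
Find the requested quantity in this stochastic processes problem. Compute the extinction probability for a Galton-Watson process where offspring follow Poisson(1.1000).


Since mu = 1.1000 > 1, extinction prob q < 1.
Solve s = exp(mu*(s-1)) iteratively.
q = 0.8239

0.8239


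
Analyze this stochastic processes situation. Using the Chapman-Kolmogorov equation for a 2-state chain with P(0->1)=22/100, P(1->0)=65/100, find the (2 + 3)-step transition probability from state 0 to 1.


P^5 = P^2 * P^3
Computing via matrix multiplication of the transition matrix.
Entry (0,1) of P^5 = 0.2529

0.2529


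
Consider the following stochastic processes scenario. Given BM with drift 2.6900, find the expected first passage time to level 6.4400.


Expected first passage time = a/mu
= 6.4400/2.6900
= 2.3941

2.3941


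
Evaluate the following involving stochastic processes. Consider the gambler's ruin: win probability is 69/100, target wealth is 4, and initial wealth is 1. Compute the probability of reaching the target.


Gambler's ruin formula:
r = q/p = 0.3100/0.6900 = 0.4493
P(win) = (1 - r^i)/(1 - r^N)
= (1 - 0.4493^1)/(1 - 0.4493^4)
= 0.5741

0.5741


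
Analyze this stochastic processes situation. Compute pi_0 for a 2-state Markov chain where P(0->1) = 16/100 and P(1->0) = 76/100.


Stationary distribution: pi_0 = p10/(p01+p10), pi_1 = p01/(p01+p10)
p01 = 0.1600, p10 = 0.7600
pi_0 = 0.8261

0.8261


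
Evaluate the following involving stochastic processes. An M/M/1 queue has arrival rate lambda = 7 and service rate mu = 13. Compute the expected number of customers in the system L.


rho = 7/13 = 0.5385
L = rho/(1-rho)
= 0.5385/0.4615
= 1.1667

1.1667


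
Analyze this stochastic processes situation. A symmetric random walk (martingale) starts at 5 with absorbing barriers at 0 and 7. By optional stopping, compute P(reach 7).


By optional stopping theorem: E(M at tau) = M(0) = 5
P(hit 7)*7 + P(hit 0)*0 = 5
P(hit 7) = (5 - 0)/(7 - 0) = 5/7 = 0.7143

0.7143


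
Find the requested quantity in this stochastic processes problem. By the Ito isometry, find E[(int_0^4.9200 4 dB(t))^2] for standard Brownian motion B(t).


By Ito isometry: E[(int f dB)^2] = int f^2 dt
= 4^2 * 4.9200
= 16 * 4.9200 = 78.7200

78.7200


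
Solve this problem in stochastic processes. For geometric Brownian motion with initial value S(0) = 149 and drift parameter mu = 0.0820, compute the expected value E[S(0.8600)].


E[S(t)] = S(0) * exp(mu * t)
= 149 * exp(0.0820 * 0.8600)
= 149 * 1.0731
= 159.8868

159.8868


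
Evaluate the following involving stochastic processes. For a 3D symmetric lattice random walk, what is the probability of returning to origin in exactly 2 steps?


P(return in 2 steps) = P(reverse first step) = 1/(2d)
= 1/6
= 0.1667

0.1667


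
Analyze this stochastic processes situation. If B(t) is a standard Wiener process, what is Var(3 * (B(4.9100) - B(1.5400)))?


Var(alpha*(B(t)-B(s))) = alpha^2 * (t-s)
= 3^2 * (4.9100 - 1.5400)
= 9 * 3.3700
= 30.3300

30.3300


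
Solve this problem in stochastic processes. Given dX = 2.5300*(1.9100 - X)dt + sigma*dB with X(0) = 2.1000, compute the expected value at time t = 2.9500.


E[X(t)] = mu + (X(0) - mu)*exp(-theta*t)
= 1.9100 + (2.1000 - 1.9100)*exp(-2.5300*2.9500)
= 1.9100 + 0.1900 * 5.7364e-04
= 1.9101

1.9101


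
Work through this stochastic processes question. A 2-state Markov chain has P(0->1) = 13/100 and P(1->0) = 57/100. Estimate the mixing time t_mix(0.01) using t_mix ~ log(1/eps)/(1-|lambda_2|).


lambda_2 = |1 - p01 - p10| = |1 - 0.1300 - 0.5700| = 0.3000
t_mix ~ log(1/eps)/(1 - |lambda_2|)
= log(100)/(1 - 0.3000) = 4.6052/0.7000
= 6.5788

6.5788


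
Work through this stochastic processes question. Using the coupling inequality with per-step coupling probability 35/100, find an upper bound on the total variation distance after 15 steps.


TV distance bound <= (1-delta)^n
= (1 - 0.3500)^15
= 0.6500^15
= 0.0016

0.0016


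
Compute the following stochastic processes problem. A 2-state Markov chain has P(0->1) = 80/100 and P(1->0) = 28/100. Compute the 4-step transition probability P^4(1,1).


Computing P^4 by matrix multiplication.
P = [[0.2000, 0.8000], [0.2800, 0.7200]]
After raising P to the power 4:
P^4(1,1) = 0.7408

0.7408


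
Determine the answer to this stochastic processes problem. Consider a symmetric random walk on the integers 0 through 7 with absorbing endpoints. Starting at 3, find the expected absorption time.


For symmetric RW on 0,...,N with absorbing barriers, E(i) = i*(N-i)
E(3) = 3 * 4 = 12

12


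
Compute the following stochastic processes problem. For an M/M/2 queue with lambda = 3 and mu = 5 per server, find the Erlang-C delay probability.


a = lambda/mu = 0.6000
rho = a/c = 0.3000
Erlang-C formula applied:
C(c,a) = 0.1385

0.1385


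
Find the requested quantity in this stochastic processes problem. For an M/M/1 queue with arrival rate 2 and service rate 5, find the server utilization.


rho = lambda/mu
= 2/5
= 0.4000

0.4000


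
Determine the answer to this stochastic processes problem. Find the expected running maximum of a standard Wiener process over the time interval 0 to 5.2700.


E(max B(s)) = sqrt(2t/pi)
= sqrt(2*5.2700/pi)
= sqrt(3.3550)
= 1.8317

1.8317


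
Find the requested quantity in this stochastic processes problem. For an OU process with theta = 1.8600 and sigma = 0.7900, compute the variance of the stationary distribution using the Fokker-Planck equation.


Stationary variance = sigma^2 / (2*theta)
= 0.7900^2 / (2*1.8600)
= 0.6241 / 3.7200
= 0.1678

0.1678


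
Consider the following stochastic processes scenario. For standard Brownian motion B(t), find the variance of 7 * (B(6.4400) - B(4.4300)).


Var(alpha*(B(t)-B(s))) = alpha^2 * (t-s)
= 7^2 * (6.4400 - 4.4300)
= 49 * 2.0100
= 98.4900

98.4900


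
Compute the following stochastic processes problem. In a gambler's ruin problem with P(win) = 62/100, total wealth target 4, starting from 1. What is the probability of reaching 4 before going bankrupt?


Gambler's ruin formula:
r = q/p = 0.3800/0.6200 = 0.6129
P(win) = (1 - r^i)/(1 - r^N)
= (1 - 0.6129^1)/(1 - 0.6129^4)
= 0.4507

0.4507


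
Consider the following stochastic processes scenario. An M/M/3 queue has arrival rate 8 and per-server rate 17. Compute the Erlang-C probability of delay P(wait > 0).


a = lambda/mu = 0.4706
rho = a/c = 0.1569
Erlang-C formula applied:
C(c,a) = 0.0129

0.0129


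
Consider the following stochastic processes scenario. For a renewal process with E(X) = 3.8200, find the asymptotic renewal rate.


Long-run renewal rate = 1/E(X)
= 1/3.8200
= 0.2618

0.2618


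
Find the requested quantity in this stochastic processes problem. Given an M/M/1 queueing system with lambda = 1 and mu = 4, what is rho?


rho = lambda/mu
= 1/4
= 0.2500

0.2500


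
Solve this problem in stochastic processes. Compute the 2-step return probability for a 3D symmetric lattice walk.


P(return in 2 steps) = P(reverse first step) = 1/(2d)
= 1/6
= 0.1667

0.1667


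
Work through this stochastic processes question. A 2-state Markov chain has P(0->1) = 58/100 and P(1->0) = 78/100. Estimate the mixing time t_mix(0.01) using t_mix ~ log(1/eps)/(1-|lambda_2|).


lambda_2 = |1 - p01 - p10| = |1 - 0.5800 - 0.7800| = 0.3600
t_mix ~ log(1/eps)/(1 - |lambda_2|)
= log(100)/(1 - 0.3600) = 4.6052/0.6400
= 7.1956

7.1956


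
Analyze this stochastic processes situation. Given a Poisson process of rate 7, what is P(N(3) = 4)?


P(N(t)=k) = (lambda*t)^k * exp(-lambda*t) / k!
lambda*t = 21
= 21^4 * exp(-21) / 4!
= 194481 * 7.5826e-10 / 24
= 6.1444e-06

6.1444e-06


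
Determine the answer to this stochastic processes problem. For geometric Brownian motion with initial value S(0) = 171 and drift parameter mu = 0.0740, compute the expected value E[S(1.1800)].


E[S(t)] = S(0) * exp(mu * t)
= 171 * exp(0.0740 * 1.1800)
= 171 * 1.0912
= 186.6030

186.6030


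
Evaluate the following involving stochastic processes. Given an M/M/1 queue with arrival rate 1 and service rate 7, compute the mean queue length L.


rho = 1/7 = 0.1429
L = rho/(1-rho)
= 0.1429/0.8571
= 0.1667

0.1667


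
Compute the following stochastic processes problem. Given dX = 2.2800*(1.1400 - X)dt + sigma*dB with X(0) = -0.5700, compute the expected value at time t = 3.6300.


E[X(t)] = mu + (X(0) - mu)*exp(-theta*t)
= 1.1400 + (-0.5700 - 1.1400)*exp(-2.2800*3.6300)
= 1.1400 + -1.7100 * 2.5445e-04
= 1.1396

1.1396


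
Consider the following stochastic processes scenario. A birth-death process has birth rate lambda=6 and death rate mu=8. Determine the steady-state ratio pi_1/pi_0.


For birth-death process, pi_n/pi_0 = (lambda/mu)^n
= (6/8)^1
= 0.7500

0.7500


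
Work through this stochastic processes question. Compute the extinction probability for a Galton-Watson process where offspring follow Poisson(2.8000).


Since mu = 2.8000 > 1, extinction prob q < 1.
Solve s = exp(mu*(s-1)) iteratively.
q = 0.0750

0.0750


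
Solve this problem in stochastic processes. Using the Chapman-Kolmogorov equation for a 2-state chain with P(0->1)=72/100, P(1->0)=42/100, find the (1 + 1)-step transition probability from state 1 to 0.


P^2 = P^1 * P^1
Computing via matrix multiplication of the transition matrix.
Entry (1,0) of P^2 = 0.3612

0.3612


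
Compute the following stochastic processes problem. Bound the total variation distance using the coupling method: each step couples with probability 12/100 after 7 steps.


TV distance bound <= (1-delta)^n
= (1 - 0.1200)^7
= 0.8800^7
= 0.4087

0.4087


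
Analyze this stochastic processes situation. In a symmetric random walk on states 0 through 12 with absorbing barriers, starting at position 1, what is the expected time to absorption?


For symmetric RW on 0,...,N with absorbing barriers, E(i) = i*(N-i)
E(1) = 1 * 11 = 11

11


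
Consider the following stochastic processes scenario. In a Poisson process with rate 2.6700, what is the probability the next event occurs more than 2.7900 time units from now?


P(X > t) = exp(-lambda * t)
= exp(-2.6700 * 2.7900)
= exp(-7.4493) = 5.8185e-04

5.8185e-04


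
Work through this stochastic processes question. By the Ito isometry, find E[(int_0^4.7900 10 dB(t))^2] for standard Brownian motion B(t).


By Ito isometry: E[(int f dB)^2] = int f^2 dt
= 10^2 * 4.7900
= 100 * 4.7900 = 479.0000

479.0000


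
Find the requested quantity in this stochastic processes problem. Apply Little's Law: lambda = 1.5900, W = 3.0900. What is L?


Little's Law: L = lambda * W
= 1.5900 * 3.0900
= 4.9131

4.9131


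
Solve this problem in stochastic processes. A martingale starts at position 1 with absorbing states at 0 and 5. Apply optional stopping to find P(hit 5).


By optional stopping theorem: E(M at tau) = M(0) = 1
P(hit 5)*5 + P(hit 0)*0 = 1
P(hit 5) = (1 - 0)/(5 - 0) = 1/5 = 0.2000

0.2000


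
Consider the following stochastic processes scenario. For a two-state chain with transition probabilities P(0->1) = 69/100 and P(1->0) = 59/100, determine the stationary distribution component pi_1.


Stationary distribution: pi_0 = p10/(p01+p10), pi_1 = p01/(p01+p10)
p01 = 0.6900, p10 = 0.5900
pi_1 = 0.5391

0.5391


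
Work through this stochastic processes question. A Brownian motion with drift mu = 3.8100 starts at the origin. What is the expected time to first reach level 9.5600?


Expected first passage time = a/mu
= 9.5600/3.8100
= 2.5092

2.5092


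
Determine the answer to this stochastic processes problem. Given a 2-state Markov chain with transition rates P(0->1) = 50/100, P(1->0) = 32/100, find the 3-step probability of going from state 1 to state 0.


Computing P^3 by matrix multiplication.
P = [[0.5000, 0.5000], [0.3200, 0.6800]]
After raising P to the power 3:
P^3(1,0) = 0.3880

0.3880


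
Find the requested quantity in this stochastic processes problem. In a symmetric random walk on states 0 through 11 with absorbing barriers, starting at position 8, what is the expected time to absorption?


For symmetric RW on 0,...,N with absorbing barriers, E(i) = i*(N-i)
E(8) = 8 * 3 = 24

24


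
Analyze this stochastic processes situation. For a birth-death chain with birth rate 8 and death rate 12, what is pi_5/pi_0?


For birth-death process, pi_n/pi_0 = (lambda/mu)^n
= (8/12)^5
= 0.1317

0.1317


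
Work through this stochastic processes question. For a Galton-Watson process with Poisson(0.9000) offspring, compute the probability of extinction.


Since mu = 0.9000 <= 1, extinction probability = 1.

1.0000


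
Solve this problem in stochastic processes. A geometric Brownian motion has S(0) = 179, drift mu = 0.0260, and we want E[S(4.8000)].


E[S(t)] = S(0) * exp(mu * t)
= 179 * exp(0.0260 * 4.8000)
= 179 * 1.1329
= 202.7930

202.7930


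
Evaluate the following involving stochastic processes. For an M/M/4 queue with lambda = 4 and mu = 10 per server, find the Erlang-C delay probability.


a = lambda/mu = 0.4000
rho = a/c = 0.1000
Erlang-C formula applied:
C(c,a) = 7.9444e-04

7.9444e-04


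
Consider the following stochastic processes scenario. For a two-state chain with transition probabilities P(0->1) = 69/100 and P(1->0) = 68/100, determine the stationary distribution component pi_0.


Stationary distribution: pi_0 = p10/(p01+p10), pi_1 = p01/(p01+p10)
p01 = 0.6900, p10 = 0.6800
pi_0 = 0.4964

0.4964


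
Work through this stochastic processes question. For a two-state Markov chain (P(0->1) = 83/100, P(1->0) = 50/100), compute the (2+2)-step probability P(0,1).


P^4 = P^2 * P^2
Computing via matrix multiplication of the transition matrix.
Entry (0,1) of P^4 = 0.6167

0.6167


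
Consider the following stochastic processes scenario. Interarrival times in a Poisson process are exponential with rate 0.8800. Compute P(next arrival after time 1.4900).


P(X > t) = exp(-lambda * t)
= exp(-0.8800 * 1.4900)
= exp(-1.3112) = 0.2695

0.2695


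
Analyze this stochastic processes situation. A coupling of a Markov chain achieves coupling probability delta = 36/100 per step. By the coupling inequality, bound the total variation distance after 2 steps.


TV distance bound <= (1-delta)^n
= (1 - 0.3600)^2
= 0.6400^2
= 0.4096

0.4096


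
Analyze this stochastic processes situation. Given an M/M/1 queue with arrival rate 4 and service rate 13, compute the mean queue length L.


rho = 4/13 = 0.3077
L = rho/(1-rho)
= 0.3077/0.6923
= 0.4444

0.4444


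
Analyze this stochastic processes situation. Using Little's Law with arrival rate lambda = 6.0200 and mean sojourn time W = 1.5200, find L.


Little's Law: L = lambda * W
= 6.0200 * 1.5200
= 9.1504

9.1504


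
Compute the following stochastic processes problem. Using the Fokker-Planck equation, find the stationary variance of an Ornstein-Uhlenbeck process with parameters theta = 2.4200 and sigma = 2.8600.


Stationary variance = sigma^2 / (2*theta)
= 2.8600^2 / (2*2.4200)
= 8.1796 / 4.8400
= 1.6900

1.6900


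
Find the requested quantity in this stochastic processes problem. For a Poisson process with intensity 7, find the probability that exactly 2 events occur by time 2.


P(N(t)=k) = (lambda*t)^k * exp(-lambda*t) / k!
lambda*t = 14
= 14^2 * exp(-14) / 2!
= 196 * 8.3153e-07 / 2
= 8.1490e-05

8.1490e-05


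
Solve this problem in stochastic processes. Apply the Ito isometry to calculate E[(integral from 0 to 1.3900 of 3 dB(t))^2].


By Ito isometry: E[(int f dB)^2] = int f^2 dt
= 3^2 * 1.3900
= 9 * 1.3900 = 12.5100

12.5100


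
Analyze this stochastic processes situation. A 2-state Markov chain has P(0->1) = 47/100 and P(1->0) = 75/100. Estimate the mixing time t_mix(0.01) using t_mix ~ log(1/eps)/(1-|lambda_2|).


lambda_2 = |1 - p01 - p10| = |1 - 0.4700 - 0.7500| = 0.2200
t_mix ~ log(1/eps)/(1 - |lambda_2|)
= log(100)/(1 - 0.2200) = 4.6052/0.7800
= 5.9041

5.9041


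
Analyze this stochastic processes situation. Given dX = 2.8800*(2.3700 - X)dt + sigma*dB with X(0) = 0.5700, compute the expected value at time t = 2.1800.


E[X(t)] = mu + (X(0) - mu)*exp(-theta*t)
= 2.3700 + (0.5700 - 2.3700)*exp(-2.8800*2.1800)
= 2.3700 + -1.8000 * 0.0019
= 2.3666

2.3666


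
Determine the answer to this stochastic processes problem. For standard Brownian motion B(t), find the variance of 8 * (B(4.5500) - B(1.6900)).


Var(alpha*(B(t)-B(s))) = alpha^2 * (t-s)
= 8^2 * (4.5500 - 1.6900)
= 64 * 2.8600
= 183.0400

183.0400


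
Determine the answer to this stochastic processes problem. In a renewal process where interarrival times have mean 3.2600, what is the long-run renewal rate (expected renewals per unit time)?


Long-run renewal rate = 1/E(X)
= 1/3.2600
= 0.3067

0.3067


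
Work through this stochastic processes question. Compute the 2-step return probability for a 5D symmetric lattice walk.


P(return in 2 steps) = P(reverse first step) = 1/(2d)
= 1/10
= 0.1000

0.1000


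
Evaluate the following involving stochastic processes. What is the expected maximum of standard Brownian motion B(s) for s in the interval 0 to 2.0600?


E(max B(s)) = sqrt(2t/pi)
= sqrt(2*2.0600/pi)
= sqrt(1.3114)
= 1.1452

1.1452


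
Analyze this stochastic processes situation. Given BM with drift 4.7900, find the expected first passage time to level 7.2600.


Expected first passage time = a/mu
= 7.2600/4.7900
= 1.5157

1.5157
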